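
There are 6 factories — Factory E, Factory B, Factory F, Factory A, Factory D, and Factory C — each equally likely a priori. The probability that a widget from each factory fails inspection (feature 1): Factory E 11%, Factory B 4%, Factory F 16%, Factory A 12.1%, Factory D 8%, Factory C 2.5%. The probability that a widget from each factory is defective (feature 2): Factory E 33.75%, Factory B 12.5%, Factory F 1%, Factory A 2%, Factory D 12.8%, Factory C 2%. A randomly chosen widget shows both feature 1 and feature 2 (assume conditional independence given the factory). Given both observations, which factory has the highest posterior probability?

With a uniform prior (1/6 each), posterior ∝ likelihood:
  Factory E: 0.11 × 0.3375 = 0.037125
  Factory B: 0.04 × 0.125 = 0.005
  Factory F: 0.16 × 0.01 = 0.0016
  Factory A: 0.121 × 0.02 = 0.00242
  Factory D: 0.08 × 0.128 = 0.01024
  Factory C: 0.025 × 0.02 = 0.0005
Total = 0.056885.
Largest term belongs to Factory E, so Factory E is most probable.

Factory E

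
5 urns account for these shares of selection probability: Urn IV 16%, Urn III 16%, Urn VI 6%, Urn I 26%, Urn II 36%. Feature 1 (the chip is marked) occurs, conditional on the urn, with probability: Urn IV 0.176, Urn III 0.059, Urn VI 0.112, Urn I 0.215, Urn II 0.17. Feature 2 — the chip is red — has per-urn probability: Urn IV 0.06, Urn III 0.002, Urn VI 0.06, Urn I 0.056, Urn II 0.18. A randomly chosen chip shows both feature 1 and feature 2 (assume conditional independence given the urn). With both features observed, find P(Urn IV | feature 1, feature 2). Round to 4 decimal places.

Unnormalized posteriors (prior × likelihood):
  Urn IV: 0.16 × 0.176 × 0.06 = 0.0016896
  Urn III: 0.16 × 0.059 × 0.002 = 0.00001888
  Urn VI: 0.06 × 0.112 × 0.06 = 0.0004032
  Urn I: 0.26 × 0.215 × 0.056 = 0.0031304
  Urn II: 0.36 × 0.17 × 0.18 = 0.011016
Normalizing constant = 0.01625808.
P(Urn IV | evidence) = 0.0016896 / 0.01625808 ≈ 0.1039.

0.1039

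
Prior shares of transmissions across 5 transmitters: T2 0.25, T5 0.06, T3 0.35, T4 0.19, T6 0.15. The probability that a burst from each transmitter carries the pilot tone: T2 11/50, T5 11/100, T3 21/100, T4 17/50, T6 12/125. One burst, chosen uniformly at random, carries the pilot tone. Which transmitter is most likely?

T3

Prior × likelihood for each hypothesis:
  T2: 0.25 × 0.22 = 0.055
  T5: 0.06 × 0.11 = 0.0066
  T3: 0.35 × 0.21 = 0.0735
  T4: 0.19 × 0.34 = 0.0646
  T6: 0.15 × 0.096 = 0.0144
Sum = 0.2141.
Largest term belongs to T3, so T3 is most probable.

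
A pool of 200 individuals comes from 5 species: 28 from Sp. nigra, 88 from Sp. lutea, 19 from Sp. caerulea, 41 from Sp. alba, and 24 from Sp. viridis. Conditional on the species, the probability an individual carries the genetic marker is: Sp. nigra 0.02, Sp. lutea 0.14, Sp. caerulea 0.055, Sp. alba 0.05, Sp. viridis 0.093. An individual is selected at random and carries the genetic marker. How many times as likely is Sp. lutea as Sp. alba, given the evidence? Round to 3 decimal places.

6.010

Prior × likelihood for each hypothesis:
  Sp. nigra: 0.14 × 0.02 = 0.0028
  Sp. lutea: 0.44 × 0.14 = 0.0616
  Sp. caerulea: 0.095 × 0.055 = 0.005225
  Sp. alba: 0.205 × 0.05 = 0.01025
  Sp. viridis: 0.12 × 0.093 = 0.01116
Normalizing constant = 0.091035.
The ratio is 0.0616 / 0.01025 (the normalizer cancels) = 6.010.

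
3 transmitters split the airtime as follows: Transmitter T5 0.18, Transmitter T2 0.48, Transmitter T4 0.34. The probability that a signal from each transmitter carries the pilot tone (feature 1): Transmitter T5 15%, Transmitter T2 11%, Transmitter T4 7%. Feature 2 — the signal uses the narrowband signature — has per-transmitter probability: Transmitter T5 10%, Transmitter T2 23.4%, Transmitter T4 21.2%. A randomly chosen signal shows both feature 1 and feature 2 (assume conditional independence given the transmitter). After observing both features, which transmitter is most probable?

Compute prior × likelihood for every hypothesis:
  Transmitter T5: 0.18 × 0.15 × 0.1 = 0.0027
  Transmitter T2: 0.48 × 0.11 × 0.234 = 0.0123552
  Transmitter T4: 0.34 × 0.07 × 0.212 = 0.0050456
Normalizing constant = 0.0201008.
Largest term belongs to Transmitter T2, so Transmitter T2 is most probable.

Transmitter T2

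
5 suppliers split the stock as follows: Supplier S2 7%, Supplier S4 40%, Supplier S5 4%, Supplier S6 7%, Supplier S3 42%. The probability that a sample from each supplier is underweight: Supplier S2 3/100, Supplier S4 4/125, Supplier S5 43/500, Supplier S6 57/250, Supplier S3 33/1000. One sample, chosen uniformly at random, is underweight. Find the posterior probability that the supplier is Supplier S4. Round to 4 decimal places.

Compute prior × likelihood for every hypothesis:
  Supplier S2: 0.07 × 0.03 = 0.0021
  Supplier S4: 0.4 × 0.032 = 0.0128
  Supplier S5: 0.04 × 0.086 = 0.00344
  Supplier S6: 0.07 × 0.228 = 0.01596
  Supplier S3: 0.42 × 0.033 = 0.01386
Total = 0.04816.
P(Supplier S4 | evidence) = 0.0128 / 0.04816 ≈ 0.2658.

0.2658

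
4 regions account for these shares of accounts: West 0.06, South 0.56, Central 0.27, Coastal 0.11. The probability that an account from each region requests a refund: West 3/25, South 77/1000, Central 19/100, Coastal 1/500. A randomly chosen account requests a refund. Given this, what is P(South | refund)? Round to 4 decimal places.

0.4234

Unnormalized posteriors (prior × likelihood):
  West: 0.06 × 0.12 = 0.0072
  South: 0.56 × 0.077 = 0.04312
  Central: 0.27 × 0.19 = 0.0513
  Coastal: 0.11 × 0.002 = 0.00022
Normalizing constant = 0.10184.
P(South | evidence) = 0.04312 / 0.10184 ≈ 0.4234.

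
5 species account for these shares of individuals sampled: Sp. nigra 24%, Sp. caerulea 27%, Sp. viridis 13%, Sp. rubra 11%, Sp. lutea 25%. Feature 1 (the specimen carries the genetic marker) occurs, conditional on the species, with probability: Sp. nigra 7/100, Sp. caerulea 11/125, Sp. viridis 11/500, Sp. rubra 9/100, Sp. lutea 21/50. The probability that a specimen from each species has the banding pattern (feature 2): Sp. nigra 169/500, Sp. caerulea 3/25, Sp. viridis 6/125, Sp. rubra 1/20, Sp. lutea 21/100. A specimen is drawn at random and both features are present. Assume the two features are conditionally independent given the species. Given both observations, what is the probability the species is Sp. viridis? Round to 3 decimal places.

By Bayes' rule, posterior ∝ prior × likelihood:
  Sp. nigra: 0.24 × 0.07 × 0.338 = 0.0056784
  Sp. caerulea: 0.27 × 0.088 × 0.12 = 0.0028512
  Sp. viridis: 0.13 × 0.022 × 0.048 = 0.00013728
  Sp. rubra: 0.11 × 0.09 × 0.05 = 0.000495
  Sp. lutea: 0.25 × 0.42 × 0.21 = 0.02205
Sum = 0.03121188.
P(Sp. viridis | evidence) = 0.00013728 / 0.03121188 ≈ 0.004.

0.004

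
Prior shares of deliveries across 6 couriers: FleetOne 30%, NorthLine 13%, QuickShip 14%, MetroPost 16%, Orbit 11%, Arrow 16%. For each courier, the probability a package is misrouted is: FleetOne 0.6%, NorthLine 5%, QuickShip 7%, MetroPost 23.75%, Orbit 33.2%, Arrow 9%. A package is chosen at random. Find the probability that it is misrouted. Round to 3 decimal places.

0.107

By Bayes' rule, posterior ∝ prior × likelihood:
  FleetOne: 0.3 × 0.006 = 0.0018
  NorthLine: 0.13 × 0.05 = 0.0065
  QuickShip: 0.14 × 0.07 = 0.0098
  MetroPost: 0.16 × 0.2375 = 0.038
  Orbit: 0.11 × 0.332 = 0.03652
  Arrow: 0.16 × 0.09 = 0.0144
P(misrouted) = 0.0018 + 0.0065 + 0.0098 + 0.038 + 0.03652 + 0.0144 = 0.10702 → 0.107.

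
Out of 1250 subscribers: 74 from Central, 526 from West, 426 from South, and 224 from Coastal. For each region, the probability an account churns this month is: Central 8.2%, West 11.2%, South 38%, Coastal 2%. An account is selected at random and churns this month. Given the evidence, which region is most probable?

Prior × likelihood for each hypothesis:
  Central: 0.0592 × 0.082 = 0.0048544
  West: 0.4208 × 0.112 = 0.0471296
  South: 0.3408 × 0.38 = 0.129504
  Coastal: 0.1792 × 0.02 = 0.003584
Normalizing constant = 0.185072.
Largest term belongs to South, so South is most probable.

South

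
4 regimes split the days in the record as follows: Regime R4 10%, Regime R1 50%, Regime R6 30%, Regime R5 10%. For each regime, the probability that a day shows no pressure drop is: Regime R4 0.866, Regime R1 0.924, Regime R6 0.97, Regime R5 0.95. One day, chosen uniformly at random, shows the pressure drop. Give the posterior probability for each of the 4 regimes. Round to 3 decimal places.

Taking complements, P(drop | each) = Regime R4 0.134, Regime R1 0.076, Regime R6 0.03, Regime R5 0.05.
By Bayes' rule, posterior ∝ prior × likelihood:
  Regime R4: 0.1 × 0.134 = 0.0134
  Regime R1: 0.5 × 0.076 = 0.038
  Regime R6: 0.3 × 0.03 = 0.009
  Regime R5: 0.1 × 0.05 = 0.005
Sum = 0.0654.
P(Regime R4 | drop) = 0.0134/0.0654 ≈ 0.205
P(Regime R1 | drop) = 0.038/0.0654 ≈ 0.581
P(Regime R6 | drop) = 0.009/0.0654 ≈ 0.138
P(Regime R5 | drop) = 0.005/0.0654 ≈ 0.076

Regime R4 0.205, Regime R1 0.581, Regime R6 0.138, Regime R5 0.076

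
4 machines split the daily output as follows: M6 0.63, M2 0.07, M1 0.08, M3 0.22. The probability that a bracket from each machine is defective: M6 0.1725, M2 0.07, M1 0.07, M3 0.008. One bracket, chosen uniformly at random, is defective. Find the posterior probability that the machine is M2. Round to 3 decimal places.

0.041

By Bayes' rule, posterior ∝ prior × likelihood:
  M6: 0.63 × 0.1725 = 0.108675
  M2: 0.07 × 0.07 = 0.0049
  M1: 0.08 × 0.07 = 0.0056
  M3: 0.22 × 0.008 = 0.00176
Sum = 0.120935.
P(M2 | evidence) = 0.0049 / 0.120935 ≈ 0.041.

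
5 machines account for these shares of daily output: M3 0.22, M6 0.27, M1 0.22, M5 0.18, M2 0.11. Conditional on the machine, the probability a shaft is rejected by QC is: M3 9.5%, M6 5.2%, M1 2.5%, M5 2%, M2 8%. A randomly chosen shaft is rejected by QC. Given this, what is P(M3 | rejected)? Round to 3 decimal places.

Unnormalized posteriors (prior × likelihood):
  M3: 0.22 × 0.095 = 0.0209
  M6: 0.27 × 0.052 = 0.01404
  M1: 0.22 × 0.025 = 0.0055
  M5: 0.18 × 0.02 = 0.0036
  M2: 0.11 × 0.08 = 0.0088
Normalizing constant = 0.05284.
P(M3 | evidence) = 0.0209 / 0.05284 ≈ 0.396.

0.396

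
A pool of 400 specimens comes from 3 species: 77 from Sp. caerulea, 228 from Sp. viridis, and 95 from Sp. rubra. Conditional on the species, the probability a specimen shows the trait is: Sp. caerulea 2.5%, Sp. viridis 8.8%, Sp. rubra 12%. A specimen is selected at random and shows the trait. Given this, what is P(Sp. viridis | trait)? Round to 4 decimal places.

Compute prior × likelihood for every hypothesis:
  Sp. caerulea: 0.1925 × 0.025 = 0.0048125
  Sp. viridis: 0.57 × 0.088 = 0.05016
  Sp. rubra: 0.2375 × 0.12 = 0.0285
Sum = 0.0834725.
P(Sp. viridis | evidence) = 0.05016 / 0.0834725 ≈ 0.6009.

0.6009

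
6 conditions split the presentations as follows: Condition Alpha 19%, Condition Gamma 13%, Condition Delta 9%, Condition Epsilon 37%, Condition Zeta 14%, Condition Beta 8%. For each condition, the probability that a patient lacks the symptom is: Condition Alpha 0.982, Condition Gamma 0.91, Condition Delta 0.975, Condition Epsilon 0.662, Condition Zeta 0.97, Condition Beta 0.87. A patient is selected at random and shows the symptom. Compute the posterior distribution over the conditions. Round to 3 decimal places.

Condition Alpha 0.022, Condition Gamma 0.075, Condition Delta 0.014, Condition Epsilon 0.796, Condition Zeta 0.027, Condition Beta 0.066

Taking complements, P(symptomatic | each) = Condition Alpha 0.018, Condition Gamma 0.09, Condition Delta 0.025, Condition Epsilon 0.338, Condition Zeta 0.03, Condition Beta 0.13.
Unnormalized posteriors (prior × likelihood):
  Condition Alpha: 0.19 × 0.018 = 0.00342
  Condition Gamma: 0.13 × 0.09 = 0.0117
  Condition Delta: 0.09 × 0.025 = 0.00225
  Condition Epsilon: 0.37 × 0.338 = 0.12506
  Condition Zeta: 0.14 × 0.03 = 0.0042
  Condition Beta: 0.08 × 0.13 = 0.0104
Total = 0.15703.
P(Condition Alpha | symptomatic) = 0.00342/0.15703 ≈ 0.022
P(Condition Gamma | symptomatic) = 0.0117/0.15703 ≈ 0.075
P(Condition Delta | symptomatic) = 0.00225/0.15703 ≈ 0.014
P(Condition Epsilon | symptomatic) = 0.12506/0.15703 ≈ 0.796
P(Condition Zeta | symptomatic) = 0.0042/0.15703 ≈ 0.027
P(Condition Beta | symptomatic) = 0.0104/0.15703 ≈ 0.066
(Check: 0.022+0.075+0.014+0.796+0.027+0.066 = 1.000.)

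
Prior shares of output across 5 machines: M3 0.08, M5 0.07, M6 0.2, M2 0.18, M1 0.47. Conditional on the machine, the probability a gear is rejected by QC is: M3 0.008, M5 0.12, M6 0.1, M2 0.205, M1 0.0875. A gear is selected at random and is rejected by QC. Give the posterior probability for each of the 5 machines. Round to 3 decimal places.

Compute prior × likelihood for every hypothesis:
  M3: 0.08 × 0.008 = 0.00064
  M5: 0.07 × 0.12 = 0.0084
  M6: 0.2 × 0.1 = 0.02
  M2: 0.18 × 0.205 = 0.0369
  M1: 0.47 × 0.0875 = 0.041125
Sum = 0.107065.
P(M3 | rejected) = 0.00064/0.107065 ≈ 0.006
P(M5 | rejected) = 0.0084/0.107065 ≈ 0.078
P(M6 | rejected) = 0.02/0.107065 ≈ 0.187
P(M2 | rejected) = 0.0369/0.107065 ≈ 0.345
P(M1 | rejected) = 0.041125/0.107065 ≈ 0.384

M3 0.006, M5 0.078, M6 0.187, M2 0.345, M1 0.384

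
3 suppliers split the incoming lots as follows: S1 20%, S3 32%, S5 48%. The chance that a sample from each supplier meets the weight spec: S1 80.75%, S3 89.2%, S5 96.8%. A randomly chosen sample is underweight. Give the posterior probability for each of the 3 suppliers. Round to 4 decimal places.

S1 0.4354, S3 0.3909, S5 0.1737

Taking complements, P(underweight | each) = S1 0.1925, S3 0.108, S5 0.032.
Prior × likelihood for each hypothesis:
  S1: 0.2 × 0.1925 = 0.0385
  S3: 0.32 × 0.108 = 0.03456
  S5: 0.48 × 0.032 = 0.01536
Sum = 0.08842.
P(S1 | underweight) = 0.0385/0.08842 ≈ 0.4354
P(S3 | underweight) = 0.03456/0.08842 ≈ 0.3909
P(S5 | underweight) = 0.01536/0.08842 ≈ 0.1737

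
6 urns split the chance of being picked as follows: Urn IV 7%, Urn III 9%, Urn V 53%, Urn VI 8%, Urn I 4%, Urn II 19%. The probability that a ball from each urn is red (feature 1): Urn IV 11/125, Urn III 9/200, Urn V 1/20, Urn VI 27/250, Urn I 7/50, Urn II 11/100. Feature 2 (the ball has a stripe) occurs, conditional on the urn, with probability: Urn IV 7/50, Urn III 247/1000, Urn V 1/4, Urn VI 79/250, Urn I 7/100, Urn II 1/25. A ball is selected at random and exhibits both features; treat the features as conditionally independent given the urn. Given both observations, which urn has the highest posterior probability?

Compute prior × likelihood for every hypothesis:
  Urn IV: 0.07 × 0.088 × 0.14 = 0.0008624
  Urn III: 0.09 × 0.045 × 0.247 = 0.00100035
  Urn V: 0.53 × 0.05 × 0.25 = 0.006625
  Urn VI: 0.08 × 0.108 × 0.316 = 0.00273024
  Urn I: 0.04 × 0.14 × 0.07 = 0.000392
  Urn II: 0.19 × 0.11 × 0.04 = 0.000836
Normalizing constant = 0.01244599.
Largest term belongs to Urn V, so Urn V is most probable.

Urn V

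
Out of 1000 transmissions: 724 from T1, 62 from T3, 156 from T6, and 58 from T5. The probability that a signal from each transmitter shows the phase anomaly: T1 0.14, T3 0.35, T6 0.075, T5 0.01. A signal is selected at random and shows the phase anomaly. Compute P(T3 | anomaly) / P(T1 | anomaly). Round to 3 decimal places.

Unnormalized posteriors (prior × likelihood):
  T1: 0.724 × 0.14 = 0.10136
  T3: 0.062 × 0.35 = 0.0217
  T6: 0.156 × 0.075 = 0.0117
  T5: 0.058 × 0.01 = 0.00058
Normalizing constant = 0.13534.
The ratio is 0.0217 / 0.10136 (the normalizer cancels) = 0.214.

0.214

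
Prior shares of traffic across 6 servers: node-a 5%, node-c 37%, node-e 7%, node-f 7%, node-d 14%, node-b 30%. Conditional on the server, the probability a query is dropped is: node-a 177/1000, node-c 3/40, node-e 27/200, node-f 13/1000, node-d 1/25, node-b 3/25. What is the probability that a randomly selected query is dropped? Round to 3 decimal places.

0.089

Unnormalized posteriors (prior × likelihood):
  node-a: 0.05 × 0.177 = 0.00885
  node-c: 0.37 × 0.075 = 0.02775
  node-e: 0.07 × 0.135 = 0.00945
  node-f: 0.07 × 0.013 = 0.00091
  node-d: 0.14 × 0.04 = 0.0056
  node-b: 0.3 × 0.12 = 0.036
P(dropped) = 0.00885 + 0.02775 + 0.00945 + 0.00091 + 0.0056 + 0.036 = 0.08856 → 0.089.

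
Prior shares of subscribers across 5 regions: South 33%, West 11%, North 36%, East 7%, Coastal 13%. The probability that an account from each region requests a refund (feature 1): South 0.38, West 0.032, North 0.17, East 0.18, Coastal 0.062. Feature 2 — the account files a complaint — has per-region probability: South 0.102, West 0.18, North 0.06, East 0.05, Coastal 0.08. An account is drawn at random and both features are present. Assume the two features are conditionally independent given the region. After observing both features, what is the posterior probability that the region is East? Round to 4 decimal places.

0.0343

Unnormalized posteriors (prior × likelihood):
  South: 0.33 × 0.38 × 0.102 = 0.0127908
  West: 0.11 × 0.032 × 0.18 = 0.0006336
  North: 0.36 × 0.17 × 0.06 = 0.003672
  East: 0.07 × 0.18 × 0.05 = 0.00063
  Coastal: 0.13 × 0.062 × 0.08 = 0.0006448
Sum = 0.0183712.
P(East | evidence) = 0.00063 / 0.0183712 ≈ 0.0343.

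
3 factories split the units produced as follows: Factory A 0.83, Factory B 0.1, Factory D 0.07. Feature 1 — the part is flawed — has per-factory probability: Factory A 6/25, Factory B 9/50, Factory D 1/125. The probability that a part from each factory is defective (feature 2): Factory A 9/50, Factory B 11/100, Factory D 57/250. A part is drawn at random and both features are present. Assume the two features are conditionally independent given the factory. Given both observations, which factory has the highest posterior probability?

Factory A

Prior × likelihood for each hypothesis:
  Factory A: 0.83 × 0.24 × 0.18 = 0.035856
  Factory B: 0.1 × 0.18 × 0.11 = 0.00198
  Factory D: 0.07 × 0.008 × 0.228 = 0.00012768
Normalizing constant = 0.03796368.
Largest term belongs to Factory A, so Factory A is most probable.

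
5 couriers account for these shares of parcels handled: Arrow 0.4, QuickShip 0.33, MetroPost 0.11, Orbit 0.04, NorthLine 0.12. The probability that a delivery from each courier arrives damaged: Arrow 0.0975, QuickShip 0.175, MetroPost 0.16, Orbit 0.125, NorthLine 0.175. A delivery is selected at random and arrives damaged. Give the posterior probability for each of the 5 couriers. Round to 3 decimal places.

Arrow 0.278, QuickShip 0.411, MetroPost 0.125, Orbit 0.036, NorthLine 0.150

Prior × likelihood for each hypothesis:
  Arrow: 0.4 × 0.0975 = 0.039
  QuickShip: 0.33 × 0.175 = 0.05775
  MetroPost: 0.11 × 0.16 = 0.0176
  Orbit: 0.04 × 0.125 = 0.005
  NorthLine: 0.12 × 0.175 = 0.021
Total = 0.14035.
P(Arrow | damaged) = 0.039/0.14035 ≈ 0.278
P(QuickShip | damaged) = 0.05775/0.14035 ≈ 0.411
P(MetroPost | damaged) = 0.0176/0.14035 ≈ 0.125
P(Orbit | damaged) = 0.005/0.14035 ≈ 0.036
P(NorthLine | damaged) = 0.021/0.14035 ≈ 0.150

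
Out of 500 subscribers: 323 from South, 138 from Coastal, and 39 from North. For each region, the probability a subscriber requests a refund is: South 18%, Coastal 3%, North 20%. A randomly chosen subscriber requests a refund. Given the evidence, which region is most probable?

By Bayes' rule, posterior ∝ prior × likelihood:
  South: 0.646 × 0.18 = 0.11628
  Coastal: 0.276 × 0.03 = 0.00828
  North: 0.078 × 0.2 = 0.0156
Total = 0.14016.
Largest term belongs to South, so South is most probable.

South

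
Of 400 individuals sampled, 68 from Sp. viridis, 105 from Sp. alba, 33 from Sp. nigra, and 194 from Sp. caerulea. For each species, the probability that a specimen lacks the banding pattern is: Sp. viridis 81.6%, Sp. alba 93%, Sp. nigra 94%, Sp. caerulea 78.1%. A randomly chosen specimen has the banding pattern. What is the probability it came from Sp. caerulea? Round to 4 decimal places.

0.6605

Taking complements, P(banded | each) = Sp. viridis 0.184, Sp. alba 0.07, Sp. nigra 0.06, Sp. caerulea 0.219.
By Bayes' rule, posterior ∝ prior × likelihood:
  Sp. viridis: 0.17 × 0.184 = 0.03128
  Sp. alba: 0.2625 × 0.07 = 0.018375
  Sp. nigra: 0.0825 × 0.06 = 0.00495
  Sp. caerulea: 0.485 × 0.219 = 0.106215
Total = 0.16082.
P(Sp. caerulea | evidence) = 0.106215 / 0.16082 ≈ 0.6605.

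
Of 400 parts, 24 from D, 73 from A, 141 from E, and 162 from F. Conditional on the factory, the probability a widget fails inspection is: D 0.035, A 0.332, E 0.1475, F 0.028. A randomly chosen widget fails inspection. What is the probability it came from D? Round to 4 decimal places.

Unnormalized posteriors (prior × likelihood):
  D: 0.06 × 0.035 = 0.0021
  A: 0.1825 × 0.332 = 0.06059
  E: 0.3525 × 0.1475 = 0.05199375
  F: 0.405 × 0.028 = 0.01134
Normalizing constant = 0.12602375.
P(D | evidence) = 0.0021 / 0.12602375 ≈ 0.0167.

0.0167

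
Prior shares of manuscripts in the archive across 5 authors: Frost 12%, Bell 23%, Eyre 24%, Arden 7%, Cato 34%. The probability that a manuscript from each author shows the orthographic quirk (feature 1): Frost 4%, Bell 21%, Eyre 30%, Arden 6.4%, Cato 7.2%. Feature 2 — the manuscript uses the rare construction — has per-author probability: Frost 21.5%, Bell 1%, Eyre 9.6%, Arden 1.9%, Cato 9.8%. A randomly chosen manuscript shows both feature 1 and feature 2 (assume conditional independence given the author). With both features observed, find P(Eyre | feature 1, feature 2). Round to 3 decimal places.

0.633

By Bayes' rule, posterior ∝ prior × likelihood:
  Frost: 0.12 × 0.04 × 0.215 = 0.001032
  Bell: 0.23 × 0.21 × 0.01 = 0.000483
  Eyre: 0.24 × 0.3 × 0.096 = 0.006912
  Arden: 0.07 × 0.064 × 0.019 = 0.00008512
  Cato: 0.34 × 0.072 × 0.098 = 0.00239904
Sum = 0.01091116.
P(Eyre | evidence) = 0.006912 / 0.01091116 ≈ 0.633.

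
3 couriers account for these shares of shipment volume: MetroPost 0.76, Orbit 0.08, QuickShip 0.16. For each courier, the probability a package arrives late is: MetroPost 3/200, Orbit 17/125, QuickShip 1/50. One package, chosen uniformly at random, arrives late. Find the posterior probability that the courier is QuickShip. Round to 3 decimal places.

0.126

Prior × likelihood for each hypothesis:
  MetroPost: 0.76 × 0.015 = 0.0114
  Orbit: 0.08 × 0.136 = 0.01088
  QuickShip: 0.16 × 0.02 = 0.0032
Normalizing constant = 0.02548.
P(QuickShip | evidence) = 0.0032 / 0.02548 ≈ 0.126.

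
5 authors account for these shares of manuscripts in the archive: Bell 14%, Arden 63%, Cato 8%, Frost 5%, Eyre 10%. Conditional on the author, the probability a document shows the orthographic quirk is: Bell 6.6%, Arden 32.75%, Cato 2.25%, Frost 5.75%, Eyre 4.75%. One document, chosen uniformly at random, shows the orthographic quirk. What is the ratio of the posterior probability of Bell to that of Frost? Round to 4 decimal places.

Unnormalized posteriors (prior × likelihood):
  Bell: 0.14 × 0.066 = 0.00924
  Arden: 0.63 × 0.3275 = 0.206325
  Cato: 0.08 × 0.0225 = 0.0018
  Frost: 0.05 × 0.0575 = 0.002875
  Eyre: 0.1 × 0.0475 = 0.00475
Total = 0.22499.
The ratio is 0.00924 / 0.002875 (the normalizer cancels) = 3.2139.

3.2139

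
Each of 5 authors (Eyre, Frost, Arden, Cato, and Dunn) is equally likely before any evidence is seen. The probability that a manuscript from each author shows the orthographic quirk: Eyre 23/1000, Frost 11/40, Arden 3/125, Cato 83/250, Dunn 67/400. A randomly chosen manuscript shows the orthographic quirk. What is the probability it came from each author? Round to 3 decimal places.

Eyre 0.028, Frost 0.335, Arden 0.029, Cato 0.404, Dunn 0.204

Since the prior is uniform, the posterior is proportional to the likelihood:
  Eyre: 0.023
  Frost: 0.275
  Arden: 0.024
  Cato: 0.332
  Dunn: 0.1675
Normalizing constant = 0.8215.
P(Eyre | quirk) = 0.023/0.8215 ≈ 0.028
P(Frost | quirk) = 0.275/0.8215 ≈ 0.335
P(Arden | quirk) = 0.024/0.8215 ≈ 0.029
P(Cato | quirk) = 0.332/0.8215 ≈ 0.404
P(Dunn | quirk) = 0.1675/0.8215 ≈ 0.204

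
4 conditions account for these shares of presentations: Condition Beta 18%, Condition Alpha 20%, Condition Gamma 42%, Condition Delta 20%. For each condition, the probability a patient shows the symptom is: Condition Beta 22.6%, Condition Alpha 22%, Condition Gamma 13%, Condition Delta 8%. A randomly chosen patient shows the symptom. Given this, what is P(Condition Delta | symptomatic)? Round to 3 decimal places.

Unnormalized posteriors (prior × likelihood):
  Condition Beta: 0.18 × 0.226 = 0.04068
  Condition Alpha: 0.2 × 0.22 = 0.044
  Condition Gamma: 0.42 × 0.13 = 0.0546
  Condition Delta: 0.2 × 0.08 = 0.016
Sum = 0.15528.
P(Condition Delta | evidence) = 0.016 / 0.15528 ≈ 0.103.

0.103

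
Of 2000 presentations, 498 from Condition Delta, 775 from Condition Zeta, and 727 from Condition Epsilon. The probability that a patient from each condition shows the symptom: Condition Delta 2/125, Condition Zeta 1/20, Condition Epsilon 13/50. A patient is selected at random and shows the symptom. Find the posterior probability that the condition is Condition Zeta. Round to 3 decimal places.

0.164

Prior × likelihood for each hypothesis:
  Condition Delta: 0.249 × 0.016 = 0.003984
  Condition Zeta: 0.3875 × 0.05 = 0.019375
  Condition Epsilon: 0.3635 × 0.26 = 0.09451
Total = 0.117869.
P(Condition Zeta | evidence) = 0.019375 / 0.117869 ≈ 0.164.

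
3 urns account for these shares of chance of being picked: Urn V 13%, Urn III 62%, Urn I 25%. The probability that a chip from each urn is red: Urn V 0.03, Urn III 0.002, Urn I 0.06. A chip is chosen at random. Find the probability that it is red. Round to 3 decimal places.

Unnormalized posteriors (prior × likelihood):
  Urn V: 0.13 × 0.03 = 0.0039
  Urn III: 0.62 × 0.002 = 0.00124
  Urn I: 0.25 × 0.06 = 0.015
P(red) = 0.0039 + 0.00124 + 0.015 = 0.02014 → 0.020.

0.020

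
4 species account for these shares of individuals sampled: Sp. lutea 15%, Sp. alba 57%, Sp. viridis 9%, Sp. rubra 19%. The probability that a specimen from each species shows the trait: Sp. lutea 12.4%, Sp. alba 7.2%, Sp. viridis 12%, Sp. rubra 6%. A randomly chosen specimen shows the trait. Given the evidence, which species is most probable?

Compute prior × likelihood for every hypothesis:
  Sp. lutea: 0.15 × 0.124 = 0.0186
  Sp. alba: 0.57 × 0.072 = 0.04104
  Sp. viridis: 0.09 × 0.12 = 0.0108
  Sp. rubra: 0.19 × 0.06 = 0.0114
Sum = 0.08184.
Largest term belongs to Sp. alba, so Sp. alba is most probable.

Sp. alba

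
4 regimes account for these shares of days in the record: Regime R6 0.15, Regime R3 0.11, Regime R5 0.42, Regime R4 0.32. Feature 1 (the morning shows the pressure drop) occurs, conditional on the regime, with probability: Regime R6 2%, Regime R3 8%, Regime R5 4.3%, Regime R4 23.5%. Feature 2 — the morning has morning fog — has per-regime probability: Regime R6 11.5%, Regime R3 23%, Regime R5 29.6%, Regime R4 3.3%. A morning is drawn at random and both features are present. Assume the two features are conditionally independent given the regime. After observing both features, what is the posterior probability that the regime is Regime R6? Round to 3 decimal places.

Prior × likelihood for each hypothesis:
  Regime R6: 0.15 × 0.02 × 0.115 = 0.000345
  Regime R3: 0.11 × 0.08 × 0.23 = 0.002024
  Regime R5: 0.42 × 0.043 × 0.296 = 0.00534576
  Regime R4: 0.32 × 0.235 × 0.033 = 0.0024816
Total = 0.01019636.
P(Regime R6 | evidence) = 0.000345 / 0.01019636 ≈ 0.034.

0.034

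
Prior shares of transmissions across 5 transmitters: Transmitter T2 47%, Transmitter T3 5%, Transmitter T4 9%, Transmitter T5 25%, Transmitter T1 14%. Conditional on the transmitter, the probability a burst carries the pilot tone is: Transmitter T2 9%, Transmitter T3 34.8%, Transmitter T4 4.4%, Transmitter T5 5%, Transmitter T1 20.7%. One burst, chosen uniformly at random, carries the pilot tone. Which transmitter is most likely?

Prior × likelihood for each hypothesis:
  Transmitter T2: 0.47 × 0.09 = 0.0423
  Transmitter T3: 0.05 × 0.348 = 0.0174
  Transmitter T4: 0.09 × 0.044 = 0.00396
  Transmitter T5: 0.25 × 0.05 = 0.0125
  Transmitter T1: 0.14 × 0.207 = 0.02898
Normalizing constant = 0.10514.
Largest term belongs to Transmitter T2, so Transmitter T2 is most probable.

Transmitter T2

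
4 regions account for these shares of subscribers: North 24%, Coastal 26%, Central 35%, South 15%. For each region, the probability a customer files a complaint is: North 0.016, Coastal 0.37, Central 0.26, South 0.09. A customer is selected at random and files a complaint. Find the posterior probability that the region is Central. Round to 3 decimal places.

0.445

Compute prior × likelihood for every hypothesis:
  North: 0.24 × 0.016 = 0.00384
  Coastal: 0.26 × 0.37 = 0.0962
  Central: 0.35 × 0.26 = 0.091
  South: 0.15 × 0.09 = 0.0135
Total = 0.20454.
P(Central | evidence) = 0.091 / 0.20454 ≈ 0.445.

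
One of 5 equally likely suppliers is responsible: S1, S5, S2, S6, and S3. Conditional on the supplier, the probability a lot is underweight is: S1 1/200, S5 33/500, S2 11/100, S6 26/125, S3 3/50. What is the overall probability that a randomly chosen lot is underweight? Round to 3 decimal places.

Since the prior is uniform, the posterior is proportional to the likelihood:
  S1: 0.005
  S5: 0.066
  S2: 0.11
  S6: 0.208
  S3: 0.06
P(underweight) = (1/5) × (0.005 + 0.066 + 0.11 + 0.208 + 0.06) = 0.449/5 ≈ 0.090.

0.090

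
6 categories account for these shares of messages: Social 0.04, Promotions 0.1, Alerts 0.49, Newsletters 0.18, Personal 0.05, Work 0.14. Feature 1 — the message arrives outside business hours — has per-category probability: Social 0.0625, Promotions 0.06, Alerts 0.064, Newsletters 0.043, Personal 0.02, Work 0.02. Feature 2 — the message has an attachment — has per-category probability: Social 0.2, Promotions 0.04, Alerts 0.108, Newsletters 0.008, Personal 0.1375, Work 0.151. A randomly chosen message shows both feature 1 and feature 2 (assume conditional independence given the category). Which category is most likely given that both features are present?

By Bayes' rule, posterior ∝ prior × likelihood:
  Social: 0.04 × 0.0625 × 0.2 = 0.0005
  Promotions: 0.1 × 0.06 × 0.04 = 0.00024
  Alerts: 0.49 × 0.064 × 0.108 = 0.00338688
  Newsletters: 0.18 × 0.043 × 0.008 = 0.00006192
  Personal: 0.05 × 0.02 × 0.1375 = 0.0001375
  Work: 0.14 × 0.02 × 0.151 = 0.0004228
Total = 0.0047491.
Largest term belongs to Alerts, so Alerts is most probable.

Alerts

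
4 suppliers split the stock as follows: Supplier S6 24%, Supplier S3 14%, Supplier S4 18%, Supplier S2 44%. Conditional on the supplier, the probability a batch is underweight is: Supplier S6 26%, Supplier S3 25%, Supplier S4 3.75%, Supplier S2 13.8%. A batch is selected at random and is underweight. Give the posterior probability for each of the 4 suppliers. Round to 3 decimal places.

Supplier S6 0.378, Supplier S3 0.212, Supplier S4 0.041, Supplier S2 0.368

Unnormalized posteriors (prior × likelihood):
  Supplier S6: 0.24 × 0.26 = 0.0624
  Supplier S3: 0.14 × 0.25 = 0.035
  Supplier S4: 0.18 × 0.0375 = 0.00675
  Supplier S2: 0.44 × 0.138 = 0.06072
Sum = 0.16487.
P(Supplier S6 | underweight) = 0.0624/0.16487 ≈ 0.378
P(Supplier S3 | underweight) = 0.035/0.16487 ≈ 0.212
P(Supplier S4 | underweight) = 0.00675/0.16487 ≈ 0.041
P(Supplier S2 | underweight) = 0.06072/0.16487 ≈ 0.368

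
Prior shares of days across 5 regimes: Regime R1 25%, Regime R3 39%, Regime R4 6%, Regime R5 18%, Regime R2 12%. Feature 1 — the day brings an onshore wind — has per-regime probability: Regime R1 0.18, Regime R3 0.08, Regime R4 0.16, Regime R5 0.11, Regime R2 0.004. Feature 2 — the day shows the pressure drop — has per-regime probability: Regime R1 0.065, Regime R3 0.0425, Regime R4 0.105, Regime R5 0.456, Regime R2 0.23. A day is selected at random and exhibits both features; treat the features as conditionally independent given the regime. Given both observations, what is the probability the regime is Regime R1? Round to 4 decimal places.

0.2032

Unnormalized posteriors (prior × likelihood):
  Regime R1: 0.25 × 0.18 × 0.065 = 0.002925
  Regime R3: 0.39 × 0.08 × 0.0425 = 0.001326
  Regime R4: 0.06 × 0.16 × 0.105 = 0.001008
  Regime R5: 0.18 × 0.11 × 0.456 = 0.0090288
  Regime R2: 0.12 × 0.004 × 0.23 = 0.0001104
Total = 0.0143982.
P(Regime R1 | evidence) = 0.002925 / 0.0143982 ≈ 0.2032.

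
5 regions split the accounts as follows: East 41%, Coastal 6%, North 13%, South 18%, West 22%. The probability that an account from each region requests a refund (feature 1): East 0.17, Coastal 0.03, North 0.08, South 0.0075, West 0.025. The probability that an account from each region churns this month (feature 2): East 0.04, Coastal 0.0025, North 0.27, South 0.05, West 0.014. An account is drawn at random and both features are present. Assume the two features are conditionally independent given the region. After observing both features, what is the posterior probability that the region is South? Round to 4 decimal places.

Unnormalized posteriors (prior × likelihood):
  East: 0.41 × 0.17 × 0.04 = 0.002788
  Coastal: 0.06 × 0.03 × 0.0025 = 0.0000045
  North: 0.13 × 0.08 × 0.27 = 0.002808
  South: 0.18 × 0.0075 × 0.05 = 0.0000675
  West: 0.22 × 0.025 × 0.014 = 0.000077
Normalizing constant = 0.005745.
P(South | evidence) = 0.0000675 / 0.005745 ≈ 0.0117.

0.0117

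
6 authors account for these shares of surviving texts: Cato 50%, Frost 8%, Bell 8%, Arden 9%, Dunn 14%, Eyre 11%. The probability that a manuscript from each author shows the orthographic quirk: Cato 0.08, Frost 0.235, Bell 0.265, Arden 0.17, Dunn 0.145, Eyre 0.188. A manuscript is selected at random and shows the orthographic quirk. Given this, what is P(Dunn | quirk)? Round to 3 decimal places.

Prior × likelihood for each hypothesis:
  Cato: 0.5 × 0.08 = 0.04
  Frost: 0.08 × 0.235 = 0.0188
  Bell: 0.08 × 0.265 = 0.0212
  Arden: 0.09 × 0.17 = 0.0153
  Dunn: 0.14 × 0.145 = 0.0203
  Eyre: 0.11 × 0.188 = 0.02068
Total = 0.13628.
P(Dunn | evidence) = 0.0203 / 0.13628 ≈ 0.149.

0.149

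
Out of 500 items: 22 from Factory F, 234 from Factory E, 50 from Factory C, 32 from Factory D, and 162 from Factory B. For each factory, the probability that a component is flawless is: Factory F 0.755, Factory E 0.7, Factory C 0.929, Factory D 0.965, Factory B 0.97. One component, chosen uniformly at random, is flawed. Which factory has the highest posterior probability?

Taking complements, P(flawed | each) = Factory F 0.245, Factory E 0.3, Factory C 0.071, Factory D 0.035, Factory B 0.03.
Compute prior × likelihood for every hypothesis:
  Factory F: 0.044 × 0.245 = 0.01078
  Factory E: 0.468 × 0.3 = 0.1404
  Factory C: 0.1 × 0.071 = 0.0071
  Factory D: 0.064 × 0.035 = 0.00224
  Factory B: 0.324 × 0.03 = 0.00972
Normalizing constant = 0.17024.
Largest term belongs to Factory E, so Factory E is most probable.

Factory E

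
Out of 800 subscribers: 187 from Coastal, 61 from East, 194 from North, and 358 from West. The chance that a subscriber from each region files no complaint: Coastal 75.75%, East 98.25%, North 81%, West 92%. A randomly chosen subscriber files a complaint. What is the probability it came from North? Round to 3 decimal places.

0.329

Taking complements, P(complaint | each) = Coastal 0.2425, East 0.0175, North 0.19, West 0.08.
By Bayes' rule, posterior ∝ prior × likelihood:
  Coastal: 0.23375 × 0.2425 = 0.056684375
  East: 0.07625 × 0.0175 = 0.001334375
  North: 0.2425 × 0.19 = 0.046075
  West: 0.4475 × 0.08 = 0.0358
Total = 0.13989375.
P(North | evidence) = 0.046075 / 0.13989375 ≈ 0.329.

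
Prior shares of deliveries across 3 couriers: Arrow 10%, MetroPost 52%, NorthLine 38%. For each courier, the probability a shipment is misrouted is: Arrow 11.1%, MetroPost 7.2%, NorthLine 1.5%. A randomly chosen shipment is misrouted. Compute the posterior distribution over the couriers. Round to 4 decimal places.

By Bayes' rule, posterior ∝ prior × likelihood:
  Arrow: 0.1 × 0.111 = 0.0111
  MetroPost: 0.52 × 0.072 = 0.03744
  NorthLine: 0.38 × 0.015 = 0.0057
Total = 0.05424.
P(Arrow | misrouted) = 0.0111/0.05424 ≈ 0.2046
P(MetroPost | misrouted) = 0.03744/0.05424 ≈ 0.6903
P(NorthLine | misrouted) = 0.0057/0.05424 ≈ 0.1051

Arrow 0.2046, MetroPost 0.6903, NorthLine 0.1051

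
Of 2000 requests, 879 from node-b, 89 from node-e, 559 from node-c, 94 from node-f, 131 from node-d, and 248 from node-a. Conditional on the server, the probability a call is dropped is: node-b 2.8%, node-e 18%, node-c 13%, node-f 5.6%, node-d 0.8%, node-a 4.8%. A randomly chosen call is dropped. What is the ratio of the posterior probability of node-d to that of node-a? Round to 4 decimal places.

By Bayes' rule, posterior ∝ prior × likelihood:
  node-b: 0.4395 × 0.028 = 0.012306
  node-e: 0.0445 × 0.18 = 0.00801
  node-c: 0.2795 × 0.13 = 0.036335
  node-f: 0.047 × 0.056 = 0.002632
  node-d: 0.0655 × 0.008 = 0.000524
  node-a: 0.124 × 0.048 = 0.005952
Normalizing constant = 0.065759.
The ratio is 0.000524 / 0.005952 (the normalizer cancels) = 0.0880.

0.0880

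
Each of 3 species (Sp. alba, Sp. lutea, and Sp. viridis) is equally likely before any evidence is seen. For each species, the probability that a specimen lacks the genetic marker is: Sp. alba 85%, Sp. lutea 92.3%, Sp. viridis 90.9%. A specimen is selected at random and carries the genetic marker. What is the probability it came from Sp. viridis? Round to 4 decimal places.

Taking complements, P(marker | each) = Sp. alba 0.15, Sp. lutea 0.077, Sp. viridis 0.091.
Since the prior is uniform, the posterior is proportional to the likelihood:
  Sp. alba: 0.15
  Sp. lutea: 0.077
  Sp. viridis: 0.091
Total = 0.318.
P(Sp. viridis | evidence) = 0.091 / 0.318 ≈ 0.2862.

0.2862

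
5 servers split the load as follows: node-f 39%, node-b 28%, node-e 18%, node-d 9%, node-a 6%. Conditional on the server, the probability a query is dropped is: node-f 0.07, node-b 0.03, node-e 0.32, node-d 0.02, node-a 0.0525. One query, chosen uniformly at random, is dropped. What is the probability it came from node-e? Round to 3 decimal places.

0.586

Prior × likelihood for each hypothesis:
  node-f: 0.39 × 0.07 = 0.0273
  node-b: 0.28 × 0.03 = 0.0084
  node-e: 0.18 × 0.32 = 0.0576
  node-d: 0.09 × 0.02 = 0.0018
  node-a: 0.06 × 0.0525 = 0.00315
Total = 0.09825.
P(node-e | evidence) = 0.0576 / 0.09825 ≈ 0.586.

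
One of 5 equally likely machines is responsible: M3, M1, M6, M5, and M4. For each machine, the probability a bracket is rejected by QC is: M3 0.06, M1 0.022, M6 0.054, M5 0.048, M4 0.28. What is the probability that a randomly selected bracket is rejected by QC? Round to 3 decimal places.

Since the prior is uniform, the posterior is proportional to the likelihood:
  M3: 0.06
  M1: 0.022
  M6: 0.054
  M5: 0.048
  M4: 0.28
P(rejected) = (1/5) × (0.06 + 0.022 + 0.054 + 0.048 + 0.28) = 0.464/5 ≈ 0.093.

0.093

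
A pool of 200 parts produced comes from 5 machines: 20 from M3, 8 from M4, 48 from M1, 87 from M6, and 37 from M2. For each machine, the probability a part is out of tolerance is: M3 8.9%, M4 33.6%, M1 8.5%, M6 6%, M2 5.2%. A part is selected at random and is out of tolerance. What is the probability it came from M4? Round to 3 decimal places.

Compute prior × likelihood for every hypothesis:
  M3: 0.1 × 0.089 = 0.0089
  M4: 0.04 × 0.336 = 0.01344
  M1: 0.24 × 0.085 = 0.0204
  M6: 0.435 × 0.06 = 0.0261
  M2: 0.185 × 0.052 = 0.00962
Sum = 0.07846.
P(M4 | evidence) = 0.01344 / 0.07846 ≈ 0.171.

0.171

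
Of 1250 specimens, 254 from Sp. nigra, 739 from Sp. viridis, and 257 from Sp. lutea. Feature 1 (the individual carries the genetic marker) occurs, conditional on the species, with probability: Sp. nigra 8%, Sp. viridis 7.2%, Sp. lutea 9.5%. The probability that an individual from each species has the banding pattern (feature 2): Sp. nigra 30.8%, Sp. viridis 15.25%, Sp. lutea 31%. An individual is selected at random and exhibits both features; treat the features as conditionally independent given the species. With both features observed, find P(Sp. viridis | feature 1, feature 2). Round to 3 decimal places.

0.370

Prior × likelihood for each hypothesis:
  Sp. nigra: 0.2032 × 0.08 × 0.308 = 0.005006848
  Sp. viridis: 0.5912 × 0.072 × 0.1525 = 0.006491376
  Sp. lutea: 0.2056 × 0.095 × 0.31 = 0.00605492
Total = 0.017553144.
P(Sp. viridis | evidence) = 0.006491376 / 0.017553144 ≈ 0.370.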